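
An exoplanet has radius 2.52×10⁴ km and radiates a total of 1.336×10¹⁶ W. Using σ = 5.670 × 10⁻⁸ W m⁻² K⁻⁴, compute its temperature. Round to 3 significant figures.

Surface area A = 4πR² = 4π(2.52×10⁷ m)² = 7.98015×10¹⁵ m².
P = σAT⁴ ⇒ T = (P/(σA))^(1/4) = (1.336×10¹⁶/(5.670×10⁻⁸×7.98015×10¹⁵))^(1/4) = 73.7 K.

T ≈ 73.7 K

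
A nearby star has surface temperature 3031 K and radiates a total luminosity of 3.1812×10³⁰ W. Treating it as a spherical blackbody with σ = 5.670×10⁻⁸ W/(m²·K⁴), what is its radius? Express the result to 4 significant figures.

R ≈ 2.300×10¹¹ m

L = 4πR²σT⁴ ⇒ R = √(L/(4πσT⁴)).
σT⁴ = 4.78549×10⁶ W/m², so R = √(3.1812×10³⁰/(4π×4.78549×10⁶)) = 2.300×10¹¹ m.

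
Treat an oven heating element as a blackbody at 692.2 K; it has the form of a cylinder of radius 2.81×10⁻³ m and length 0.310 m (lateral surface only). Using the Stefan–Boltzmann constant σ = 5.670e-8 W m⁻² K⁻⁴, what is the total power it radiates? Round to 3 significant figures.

Lateral area A = 2πrL = 2π×2.81×10⁻³×0.310 = 5.47328×10⁻³ m².
P = σAT⁴ = 5.670×10⁻⁸ × 5.47328×10⁻³ × (692.2)⁴ = 71.2 W.

P ≈ 71.2 W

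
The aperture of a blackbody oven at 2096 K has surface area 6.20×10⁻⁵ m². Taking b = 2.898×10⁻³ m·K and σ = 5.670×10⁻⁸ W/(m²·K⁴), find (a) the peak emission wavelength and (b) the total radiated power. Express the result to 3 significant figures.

(a) λ_max = b/T = 2.898×10⁻³/2096 = 1.383×10⁻⁶ m = 1.38 μm.
Area A = 6.20×10⁻⁵ m².
(b) P = σAT⁴ = 5.670×10⁻⁸×6.20×10⁻⁵×(2096)⁴ = 67.8 W.

λ_max ≈ 1.38 μm; P ≈ 67.8 W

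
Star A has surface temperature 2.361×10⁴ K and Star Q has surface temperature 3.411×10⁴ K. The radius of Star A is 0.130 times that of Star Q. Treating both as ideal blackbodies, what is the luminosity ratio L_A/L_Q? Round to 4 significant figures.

L ∝ R²T⁴, so L_A/L_Q = (R_A/R_Q)²(T_A/T_Q)⁴ = (0.130)² × (2.361×10⁴/3.411×10⁴)⁴ = 0.0169 × 0.229539 = 3.879×10⁻³.

L_A/L_Q ≈ 3.879×10⁻³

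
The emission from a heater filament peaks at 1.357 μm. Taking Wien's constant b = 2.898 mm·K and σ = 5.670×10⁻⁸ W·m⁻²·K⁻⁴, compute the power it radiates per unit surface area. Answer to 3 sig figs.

Wien's law: T = b/λ_max = 2.898×10⁻³/1.357×10⁻⁶ = 2135.59 K.
Then I = σT⁴ = 5.670×10⁻⁸×(2135.59)⁴ = 1.18×10⁶ W/m².

I ≈ 1.18×10⁶ W/m²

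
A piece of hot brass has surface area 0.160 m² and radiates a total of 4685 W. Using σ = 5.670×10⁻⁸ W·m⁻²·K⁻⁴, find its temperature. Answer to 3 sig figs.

T ≈ 848 K

Area A = 0.160 m².
P = σAT⁴ ⇒ T = (P/(σA))^(1/4) = (4685/(5.670×10⁻⁸×0.160))^(1/4) = 848 K.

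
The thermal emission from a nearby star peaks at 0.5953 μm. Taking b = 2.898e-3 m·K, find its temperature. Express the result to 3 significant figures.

T ≈ 4.87×10³ K

Wien's law gives T = b/λ_max = (2.898×10⁻³ m·K)/(5.953×10⁻⁷ m) = 4.87×10³ K.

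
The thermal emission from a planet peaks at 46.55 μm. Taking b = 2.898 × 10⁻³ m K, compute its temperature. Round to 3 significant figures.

Wien's law gives T = b/λ_max = (2.898×10⁻³ m·K)/(4.655×10⁻⁵ m) = 62.3 K.

T ≈ 62.3 K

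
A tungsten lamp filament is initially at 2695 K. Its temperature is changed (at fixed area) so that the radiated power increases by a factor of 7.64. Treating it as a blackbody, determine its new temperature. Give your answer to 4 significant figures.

T₂ ≈ 4481 K

P ∝ T⁴, so T₂/T₁ = (P₂/P₁)^(1/4) = (7.64)^(1/4) = 1.66254.
T₂ = 2695 × 1.66254 = 4481 K.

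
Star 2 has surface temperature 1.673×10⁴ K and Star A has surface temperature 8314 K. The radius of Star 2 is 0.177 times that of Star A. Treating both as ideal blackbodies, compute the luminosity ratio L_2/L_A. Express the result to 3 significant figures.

L ∝ R²T⁴, so L_2/L_A = (R_2/R_A)²(T_2/T_A)⁴ = (0.177)² × (1.673×10⁴/8314)⁴ = 0.031329 × 16.3962 = 0.514.

L_2/L_A ≈ 0.514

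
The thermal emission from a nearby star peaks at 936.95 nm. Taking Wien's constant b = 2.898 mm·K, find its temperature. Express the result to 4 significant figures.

T ≈ 3093 K

Wien's law gives T = b/λ_max = (2.898×10⁻³ m·K)/(9.3695×10⁻⁷ m) = 3093 K.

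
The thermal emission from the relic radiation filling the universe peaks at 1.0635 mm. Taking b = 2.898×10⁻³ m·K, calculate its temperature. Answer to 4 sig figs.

Wien's law gives T = b/λ_max = (2.898×10⁻³ m·K)/(1.0635×10⁻³ m) = 2.725 K.

T ≈ 2.725 K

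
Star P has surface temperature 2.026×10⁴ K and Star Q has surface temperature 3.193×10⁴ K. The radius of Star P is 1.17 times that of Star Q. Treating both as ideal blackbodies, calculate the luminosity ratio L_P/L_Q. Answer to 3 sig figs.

L ∝ R²T⁴, so L_P/L_Q = (R_P/R_Q)²(T_P/T_Q)⁴ = (1.17)² × (2.026×10⁴/3.193×10⁴)⁴ = 1.3689 × 0.162092 = 0.222.

L_P/L_Q ≈ 0.222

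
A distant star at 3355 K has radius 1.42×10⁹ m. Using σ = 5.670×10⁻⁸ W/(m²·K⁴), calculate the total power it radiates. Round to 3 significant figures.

P ≈ 1.82×10²⁶ W

Surface area A = 4πR² = 4π(1.42×10⁹ m)² = 2.53388×10¹⁹ m².
P = σAT⁴ = 5.670×10⁻⁸ × 2.53388×10¹⁹ × (3355)⁴ = 1.82×10²⁶ W.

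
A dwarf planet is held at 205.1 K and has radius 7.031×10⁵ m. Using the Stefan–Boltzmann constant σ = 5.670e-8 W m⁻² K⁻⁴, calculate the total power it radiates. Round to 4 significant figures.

Surface area A = 4πR² = 4π(7.031×10⁵ m)² = 6.21218×10¹² m².
P = σAT⁴ = 5.670×10⁻⁸ × 6.21218×10¹² × (205.1)⁴ = 6.233×10¹⁴ W.

P ≈ 6.233×10¹⁴ W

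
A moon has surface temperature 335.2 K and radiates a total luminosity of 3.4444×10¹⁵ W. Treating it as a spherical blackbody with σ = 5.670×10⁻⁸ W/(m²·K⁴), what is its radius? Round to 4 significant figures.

R ≈ 6.188×10⁵ m

L = 4πR²σT⁴ ⇒ R = √(L/(4πσT⁴)).
σT⁴ = 715.812 W/m², so R = √(3.4444×10¹⁵/(4π×715.812)) = 6.188×10⁵ m.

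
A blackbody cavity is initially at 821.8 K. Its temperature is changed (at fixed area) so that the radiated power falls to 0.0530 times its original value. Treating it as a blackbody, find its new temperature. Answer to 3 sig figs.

T₂ ≈ 394 K

P ∝ T⁴, so T₂/T₁ = (P₂/P₁)^(1/4) = (0.0530)^(1/4) = 0.479810.
T₂ = 821.8 × 0.479810 = 394 K.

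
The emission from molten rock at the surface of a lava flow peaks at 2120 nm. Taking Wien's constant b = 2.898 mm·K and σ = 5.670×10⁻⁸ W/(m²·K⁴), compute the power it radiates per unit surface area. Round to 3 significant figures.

I ≈ 1.98×10⁵ W/m²

Wien's law: T = b/λ_max = 2.898×10⁻³/2.120×10⁻⁶ = 1366.98 K.
Then I = σT⁴ = 5.670×10⁻⁸×(1366.98)⁴ = 1.98×10⁵ W/m².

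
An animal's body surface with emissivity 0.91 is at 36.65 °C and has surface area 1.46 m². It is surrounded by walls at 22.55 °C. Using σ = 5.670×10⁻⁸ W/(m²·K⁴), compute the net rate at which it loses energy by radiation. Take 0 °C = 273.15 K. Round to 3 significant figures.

T = 36.65 °C + 273.15 = 309.80 K.
Surroundings: T = 22.55 °C + 273.15 = 295.70 K.
Area A = 1.46 m².
Net radiated power P_net = εσA(T⁴ − T₀⁴) = 0.91×5.670×10⁻⁸×1.46×(309.80⁴ − 295.70⁴).
T⁴ − T₀⁴ = 9.21140×10⁹ − 7.64549×10⁹ = 1.56591×10⁹ K⁴, so P_net = 118 W.

Net loss ≈ 118 W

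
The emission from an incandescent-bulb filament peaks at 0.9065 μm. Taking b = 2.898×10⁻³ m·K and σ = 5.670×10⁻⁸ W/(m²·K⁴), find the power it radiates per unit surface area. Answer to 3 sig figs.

Wien's law: T = b/λ_max = 2.898×10⁻³/9.065×10⁻⁷ = 3196.91 K.
Then I = σT⁴ = 5.670×10⁻⁸×(3196.91)⁴ = 5.92×10⁶ W/m².

I ≈ 5.92×10⁶ W/m²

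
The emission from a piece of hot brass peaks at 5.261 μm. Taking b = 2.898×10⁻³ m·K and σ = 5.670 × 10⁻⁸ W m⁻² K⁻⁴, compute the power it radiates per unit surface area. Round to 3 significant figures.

Wien's law: T = b/λ_max = 2.898×10⁻³/5.261×10⁻⁶ = 550.846 K.
Then I = σT⁴ = 5.670×10⁻⁸×(550.846)⁴ = 5.22×10³ W/m².

I ≈ 5.22×10³ W/m²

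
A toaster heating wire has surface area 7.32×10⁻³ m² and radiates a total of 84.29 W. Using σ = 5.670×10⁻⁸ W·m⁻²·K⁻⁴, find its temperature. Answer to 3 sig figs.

T ≈ 671 K

Area A = 7.32×10⁻³ m².
P = σAT⁴ ⇒ T = (P/(σA))^(1/4) = (84.29/(5.670×10⁻⁸×7.32×10⁻³))^(1/4) = 671 K.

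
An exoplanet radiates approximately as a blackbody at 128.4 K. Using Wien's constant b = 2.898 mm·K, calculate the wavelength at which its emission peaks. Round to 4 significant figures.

Wien's displacement law: λ_max = b/T = (2.898×10⁻³ m·K)/(128.4 K) = 2.2570×10⁻⁵ m.
That is 22.57 μm, in the infrared range.

λ_max ≈ 22.57 μm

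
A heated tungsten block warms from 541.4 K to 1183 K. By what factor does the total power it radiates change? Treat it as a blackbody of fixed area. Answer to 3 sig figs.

P₂/P₁ ≈ 22.8

P ∝ T⁴, so P₂/P₁ = (T₂/T₁)⁴ = (1183/541.4)⁴ = (2.18508)⁴ = 22.8.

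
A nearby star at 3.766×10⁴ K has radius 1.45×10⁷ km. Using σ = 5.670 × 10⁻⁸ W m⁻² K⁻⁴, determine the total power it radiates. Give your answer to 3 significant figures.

P ≈ 3.01×10³² W

Surface area A = 4πR² = 4π(1.45×10¹⁰ m)² = 2.64208×10²¹ m².
P = σAT⁴ = 5.670×10⁻⁸ × 2.64208×10²¹ × (3.766×10⁴)⁴ = 3.01×10³² W.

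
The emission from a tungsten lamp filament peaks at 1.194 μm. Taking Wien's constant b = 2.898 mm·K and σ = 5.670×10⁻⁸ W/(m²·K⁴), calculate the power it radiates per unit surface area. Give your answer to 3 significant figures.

Wien's law: T = b/λ_max = 2.898×10⁻³/1.194×10⁻⁶ = 2427.14 K.
Then I = σT⁴ = 5.670×10⁻⁸×(2427.14)⁴ = 1.97×10⁶ W/m².

I ≈ 1.97×10⁶ W/m²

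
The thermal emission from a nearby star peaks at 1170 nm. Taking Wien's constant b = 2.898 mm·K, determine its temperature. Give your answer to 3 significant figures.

Wien's law gives T = b/λ_max = (2.898×10⁻³ m·K)/(1.170×10⁻⁶ m) = 2.48×10³ K.

T ≈ 2.48×10³ K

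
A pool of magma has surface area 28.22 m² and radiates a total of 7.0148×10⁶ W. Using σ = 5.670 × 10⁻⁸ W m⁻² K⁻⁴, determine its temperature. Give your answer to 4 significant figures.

Area A = 28.22 m².
P = σAT⁴ ⇒ T = (P/(σA))^(1/4) = (7.0148×10⁶/(5.670×10⁻⁸×28.22))^(1/4) = 1447 K.

T ≈ 1447 K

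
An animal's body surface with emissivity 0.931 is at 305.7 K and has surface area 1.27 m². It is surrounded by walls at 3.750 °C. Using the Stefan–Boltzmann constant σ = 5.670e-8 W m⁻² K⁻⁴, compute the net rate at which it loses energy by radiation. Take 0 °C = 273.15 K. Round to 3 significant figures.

Net loss ≈ 191 W

Surroundings: T = 3.750 °C + 273.15 = 276.900 K.
Area A = 1.27 m².
Net radiated power P_net = εσA(T⁴ − T₀⁴) = 0.931×5.670×10⁻⁸×1.27×(305.7⁴ − 276.900⁴).
T⁴ − T₀⁴ = 8.73337×10⁹ − 5.87884×10⁹ = 2.85453×10⁹ K⁴, so P_net = 191 W.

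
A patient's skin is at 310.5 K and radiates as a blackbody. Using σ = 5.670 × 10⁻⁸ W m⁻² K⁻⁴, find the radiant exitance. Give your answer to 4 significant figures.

I ≈ 527.0 W/m²

Stefan–Boltzmann: I = σT⁴ = 5.670×10⁻⁸ × (310.5)⁴ = 527.0 W/m².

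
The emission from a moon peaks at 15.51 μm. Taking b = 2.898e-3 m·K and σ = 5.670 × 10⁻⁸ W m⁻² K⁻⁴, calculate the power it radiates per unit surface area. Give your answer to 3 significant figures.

I ≈ 69.1 W/m²

Wien's law: T = b/λ_max = 2.898×10⁻³/1.551×10⁻⁵ = 186.847 K.
Then I = σT⁴ = 5.670×10⁻⁸×(186.847)⁴ = 69.1 W/m².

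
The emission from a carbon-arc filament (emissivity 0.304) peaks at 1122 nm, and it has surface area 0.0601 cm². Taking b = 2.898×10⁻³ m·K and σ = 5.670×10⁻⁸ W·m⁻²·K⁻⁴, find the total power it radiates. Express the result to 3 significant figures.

P ≈ 4.61 W

Wien's law: T = b/λ_max = 2.898×10⁻³/1.122×10⁻⁶ = 2582.89 K.
Area A = 0.0601 cm² = 6.01×10⁻⁶ m².
Then P = εσAT⁴ = 0.304×5.670×10⁻⁸×6.01×10⁻⁶×(2582.89)⁴ = 4.61 W.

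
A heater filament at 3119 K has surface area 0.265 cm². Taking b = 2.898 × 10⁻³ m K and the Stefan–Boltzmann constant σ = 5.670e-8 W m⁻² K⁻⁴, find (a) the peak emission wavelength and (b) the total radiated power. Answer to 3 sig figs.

(a) λ_max = b/T = 2.898×10⁻³/3119 = 9.291×10⁻⁷ m = 929 nm.
Area A = 0.265 cm² = 2.65×10⁻⁵ m².
(b) P = σAT⁴ = 5.670×10⁻⁸×2.65×10⁻⁵×(3119)⁴ = 142 W.

λ_max ≈ 929 nm; P ≈ 142 W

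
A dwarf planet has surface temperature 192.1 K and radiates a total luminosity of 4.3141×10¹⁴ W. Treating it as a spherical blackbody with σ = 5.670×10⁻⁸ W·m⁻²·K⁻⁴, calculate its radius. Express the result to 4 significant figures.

L = 4πR²σT⁴ ⇒ R = √(L/(4πσT⁴)).
σT⁴ = 77.2134 W/m², so R = √(4.3141×10¹⁴/(4π×77.2134)) = 6.668×10⁵ m.

R ≈ 6.668×10⁵ m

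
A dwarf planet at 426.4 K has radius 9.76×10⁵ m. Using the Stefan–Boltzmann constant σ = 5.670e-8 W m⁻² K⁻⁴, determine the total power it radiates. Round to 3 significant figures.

Surface area A = 4πR² = 4π(9.76×10⁵ m)² = 1.19704×10¹³ m².
P = σAT⁴ = 5.670×10⁻⁸ × 1.19704×10¹³ × (426.4)⁴ = 2.24×10¹⁶ W.

P ≈ 2.24×10¹⁶ W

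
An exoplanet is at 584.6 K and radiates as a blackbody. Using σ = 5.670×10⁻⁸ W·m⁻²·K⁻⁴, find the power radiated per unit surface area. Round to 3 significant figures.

I ≈ 6.62×10³ W/m²

Stefan–Boltzmann: I = σT⁴ = 5.670×10⁻⁸ × (584.6)⁴ = 6.62×10³ W/m².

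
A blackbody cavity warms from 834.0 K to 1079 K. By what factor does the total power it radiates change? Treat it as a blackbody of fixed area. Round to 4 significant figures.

P₂/P₁ ≈ 2.802

P ∝ T⁴, so P₂/P₁ = (T₂/T₁)⁴ = (1079/834.0)⁴ = (1.29376)⁴ = 2.802.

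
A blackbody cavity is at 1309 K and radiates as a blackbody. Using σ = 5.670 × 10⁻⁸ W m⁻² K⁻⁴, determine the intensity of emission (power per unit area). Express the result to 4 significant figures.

Stefan–Boltzmann: I = σT⁴ = 5.670×10⁻⁸ × (1309)⁴ = 1.665×10⁵ W/m².

I ≈ 1.665×10⁵ W/m²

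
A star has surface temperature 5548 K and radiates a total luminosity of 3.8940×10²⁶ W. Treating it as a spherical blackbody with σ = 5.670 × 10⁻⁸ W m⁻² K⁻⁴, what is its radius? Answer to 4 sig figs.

L = 4πR²σT⁴ ⇒ R = √(L/(4πσT⁴)).
σT⁴ = 5.37191×10⁷ W/m², so R = √(3.8940×10²⁶/(4π×5.37191×10⁷)) = 7.595×10⁸ m.

R ≈ 7.595×10⁸ m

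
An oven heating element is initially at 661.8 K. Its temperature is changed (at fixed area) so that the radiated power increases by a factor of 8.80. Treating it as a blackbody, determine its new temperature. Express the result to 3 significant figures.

P ∝ T⁴, so T₂/T₁ = (P₂/P₁)^(1/4) = (8.80)^(1/4) = 1.72235.
T₂ = 661.8 × 1.72235 = 1.14×10³ K.

T₂ ≈ 1.14×10³ K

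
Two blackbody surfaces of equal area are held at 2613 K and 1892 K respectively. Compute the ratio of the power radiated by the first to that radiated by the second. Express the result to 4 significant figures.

With equal areas, P₁/P₂ = (T₁/T₂)⁴ = (2613/1892)⁴ = 3.638.

P₁/P₂ ≈ 3.638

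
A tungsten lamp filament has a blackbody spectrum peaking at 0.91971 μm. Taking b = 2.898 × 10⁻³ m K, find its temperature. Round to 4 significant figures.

T ≈ 3151 K

Wien's law gives T = b/λ_max = (2.898×10⁻³ m·K)/(9.1971×10⁻⁷ m) = 3151 K.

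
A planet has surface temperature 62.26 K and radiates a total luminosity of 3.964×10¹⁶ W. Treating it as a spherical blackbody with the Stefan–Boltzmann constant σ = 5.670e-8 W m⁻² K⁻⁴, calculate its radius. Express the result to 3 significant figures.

R ≈ 6.08×10⁷ m

L = 4πR²σT⁴ ⇒ R = √(L/(4πσT⁴)).
σT⁴ = 0.851961 W/m², so R = √(3.964×10¹⁶/(4π×0.851961)) = 6.08×10⁷ m.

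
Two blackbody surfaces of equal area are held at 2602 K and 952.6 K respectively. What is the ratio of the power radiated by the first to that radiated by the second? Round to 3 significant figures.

With equal areas, P₁/P₂ = (T₁/T₂)⁴ = (2602/952.6)⁴ = 55.7.

P₁/P₂ ≈ 55.7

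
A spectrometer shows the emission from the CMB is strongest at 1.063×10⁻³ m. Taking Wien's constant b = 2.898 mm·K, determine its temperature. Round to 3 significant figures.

Wien's law gives T = b/λ_max = (2.898×10⁻³ m·K)/(1.063×10⁻³ m) = 2.73 K.

T ≈ 2.73 K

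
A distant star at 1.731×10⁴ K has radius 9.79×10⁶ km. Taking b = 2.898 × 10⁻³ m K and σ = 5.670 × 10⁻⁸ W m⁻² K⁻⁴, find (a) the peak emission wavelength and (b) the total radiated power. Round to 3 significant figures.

λ_max ≈ 167 nm; P ≈ 6.13×10³⁰ W

(a) λ_max = b/T = 2.898×10⁻³/1.731×10⁴ = 1.674×10⁻⁷ m = 167 nm.
Surface area A = 4πR² = 4π(9.79×10⁹ m)² = 1.20441×10²¹ m².
(b) P = σAT⁴ = 5.670×10⁻⁸×1.20441×10²¹×(1.731×10⁴)⁴ = 6.13×10³⁰ W.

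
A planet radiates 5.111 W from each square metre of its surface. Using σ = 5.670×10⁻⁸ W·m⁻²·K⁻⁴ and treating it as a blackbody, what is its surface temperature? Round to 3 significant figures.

I = σT⁴, so T = (I/σ)^(1/4) = (5.111/(5.670×10⁻⁸))^(1/4) = 97.4 K.

T ≈ 97.4 K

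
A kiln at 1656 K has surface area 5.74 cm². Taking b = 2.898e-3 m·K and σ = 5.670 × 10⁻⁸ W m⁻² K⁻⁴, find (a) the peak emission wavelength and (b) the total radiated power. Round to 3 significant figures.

λ_max ≈ 1.75 μm; P ≈ 245 W

(a) λ_max = b/T = 2.898×10⁻³/1656 = 1.750×10⁻⁶ m = 1.75 μm.
Area A = 5.74 cm² = 5.74×10⁻⁴ m².
(b) P = σAT⁴ = 5.670×10⁻⁸×5.74×10⁻⁴×(1656)⁴ = 245 W.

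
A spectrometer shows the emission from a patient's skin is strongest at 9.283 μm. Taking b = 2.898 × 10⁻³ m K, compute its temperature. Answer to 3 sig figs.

T ≈ 312 K

Wien's law gives T = b/λ_max = (2.898×10⁻³ m·K)/(9.283×10⁻⁶ m) = 312 K.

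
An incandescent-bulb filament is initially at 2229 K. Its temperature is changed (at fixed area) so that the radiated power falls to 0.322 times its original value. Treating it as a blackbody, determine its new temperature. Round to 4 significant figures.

P ∝ T⁴, so T₂/T₁ = (P₂/P₁)^(1/4) = (0.322)^(1/4) = 0.753293.
T₂ = 2229 × 0.753293 = 1679 K.

T₂ ≈ 1679 K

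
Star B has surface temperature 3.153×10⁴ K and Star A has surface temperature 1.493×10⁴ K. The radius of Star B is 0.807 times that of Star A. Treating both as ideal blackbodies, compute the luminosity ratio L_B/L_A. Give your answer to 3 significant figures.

L_B/L_A ≈ 13.0

L ∝ R²T⁴, so L_B/L_A = (R_B/R_A)²(T_B/T_A)⁴ = (0.807)² × (3.153×10⁴/1.493×10⁴)⁴ = 0.651249 × 19.8910 = 13.0.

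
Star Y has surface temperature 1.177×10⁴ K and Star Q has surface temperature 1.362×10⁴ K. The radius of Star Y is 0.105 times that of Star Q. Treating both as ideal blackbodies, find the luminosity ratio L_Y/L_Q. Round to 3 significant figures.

L ∝ R²T⁴, so L_Y/L_Q = (R_Y/R_Q)²(T_Y/T_Q)⁴ = (0.105)² × (1.177×10⁴/1.362×10⁴)⁴ = 0.011025 × 0.557696 = 6.15×10⁻³.

L_Y/L_Q ≈ 6.15×10⁻³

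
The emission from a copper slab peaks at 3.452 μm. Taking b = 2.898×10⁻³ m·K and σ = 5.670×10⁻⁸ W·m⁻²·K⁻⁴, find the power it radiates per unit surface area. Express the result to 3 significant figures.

Wien's law: T = b/λ_max = 2.898×10⁻³/3.452×10⁻⁶ = 839.513 K.
Then I = σT⁴ = 5.670×10⁻⁸×(839.513)⁴ = 2.82×10⁴ W/m².

I ≈ 2.82×10⁴ W/m²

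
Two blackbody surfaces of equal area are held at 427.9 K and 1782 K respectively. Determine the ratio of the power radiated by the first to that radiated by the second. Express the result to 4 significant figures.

With equal areas, P₁/P₂ = (T₁/T₂)⁴ = (427.9/1782)⁴ = 3.325×10⁻³.

P₁/P₂ ≈ 3.325×10⁻³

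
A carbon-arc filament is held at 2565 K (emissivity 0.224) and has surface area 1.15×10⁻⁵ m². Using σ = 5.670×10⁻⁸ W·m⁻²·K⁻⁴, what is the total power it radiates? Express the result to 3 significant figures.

Area A = 1.15×10⁻⁵ m².
P = εσAT⁴ = 0.224 × 5.670×10⁻⁸ × 1.15×10⁻⁵ × (2565)⁴ = 6.32 W.

P ≈ 6.32 W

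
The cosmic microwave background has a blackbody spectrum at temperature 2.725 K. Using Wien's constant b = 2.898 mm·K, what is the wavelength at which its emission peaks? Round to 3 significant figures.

Wien's displacement law: λ_max = b/T = (2.898×10⁻³ m·K)/(2.725 K) = 1.063×10⁻³ m.
That is 1.06×10⁻³ m, in the microwave range.

λ_max ≈ 1.06×10⁻³ m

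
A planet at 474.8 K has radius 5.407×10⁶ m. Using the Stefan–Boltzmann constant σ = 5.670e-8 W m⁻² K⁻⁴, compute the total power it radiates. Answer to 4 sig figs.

Surface area A = 4πR² = 4π(5.407×10⁶ m)² = 3.67386×10¹⁴ m².
P = σAT⁴ = 5.670×10⁻⁸ × 3.67386×10¹⁴ × (474.8)⁴ = 1.059×10¹⁸ W.

P ≈ 1.059×10¹⁸ W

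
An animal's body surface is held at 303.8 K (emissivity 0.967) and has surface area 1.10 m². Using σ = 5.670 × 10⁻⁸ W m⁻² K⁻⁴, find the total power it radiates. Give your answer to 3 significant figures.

Area A = 1.10 m².
P = εσAT⁴ = 0.967 × 5.670×10⁻⁸ × 1.10 × (303.8)⁴ = 514 W.

P ≈ 514 W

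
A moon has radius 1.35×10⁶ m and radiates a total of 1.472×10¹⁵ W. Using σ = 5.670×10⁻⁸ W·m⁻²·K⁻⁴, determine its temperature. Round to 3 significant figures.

T ≈ 183 K

Surface area A = 4πR² = 4π(1.35×10⁶ m)² = 2.29022×10¹³ m².
P = σAT⁴ ⇒ T = (P/(σA))^(1/4) = (1.472×10¹⁵/(5.670×10⁻⁸×2.29022×10¹³))^(1/4) = 183 K.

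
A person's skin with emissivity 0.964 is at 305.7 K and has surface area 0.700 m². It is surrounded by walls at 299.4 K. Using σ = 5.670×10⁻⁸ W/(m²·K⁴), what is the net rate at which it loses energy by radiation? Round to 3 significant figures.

Net loss ≈ 26.7 W

Area A = 0.700 m².
Net radiated power P_net = εσA(T⁴ − T₀⁴) = 0.964×5.670×10⁻⁸×0.700×(305.7⁴ − 299.4⁴).
T⁴ − T₀⁴ = 8.73337×10⁹ − 8.03539×10⁹ = 6.97980×10⁸ K⁴, so P_net = 26.7 W.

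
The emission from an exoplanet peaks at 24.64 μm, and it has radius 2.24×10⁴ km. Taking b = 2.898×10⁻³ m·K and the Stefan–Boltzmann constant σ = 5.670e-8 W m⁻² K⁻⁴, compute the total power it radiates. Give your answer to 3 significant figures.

Wien's law: T = b/λ_max = 2.898×10⁻³/2.464×10⁻⁵ = 117.614 K.
Surface area A = 4πR² = 4π(2.24×10⁷ m)² = 6.30530×10¹⁵ m².
Then P = σAT⁴ = 5.670×10⁻⁸×6.30530×10¹⁵×(117.614)⁴ = 6.84×10¹⁶ W.

P ≈ 6.84×10¹⁶ W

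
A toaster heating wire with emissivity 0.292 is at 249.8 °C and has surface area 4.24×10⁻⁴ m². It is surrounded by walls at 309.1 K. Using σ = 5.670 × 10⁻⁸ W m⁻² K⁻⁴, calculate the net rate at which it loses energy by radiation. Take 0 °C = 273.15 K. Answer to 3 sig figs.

T = 249.8 °C + 273.15 = 522.95 K.
Area A = 4.24×10⁻⁴ m².
Net radiated power P_net = εσA(T⁴ − T₀⁴) = 0.292×5.670×10⁻⁸×4.24×10⁻⁴×(522.95⁴ − 309.1⁴).
T⁴ − T₀⁴ = 7.47895×10¹⁰ − 9.12843×10⁹ = 6.56611×10¹⁰ K⁴, so P_net = 0.461 W.

Net loss ≈ 0.461 W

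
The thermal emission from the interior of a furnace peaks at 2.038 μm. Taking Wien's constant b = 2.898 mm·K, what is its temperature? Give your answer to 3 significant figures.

Wien's law gives T = b/λ_max = (2.898×10⁻³ m·K)/(2.038×10⁻⁶ m) = 1.42×10³ K.

T ≈ 1.42×10³ K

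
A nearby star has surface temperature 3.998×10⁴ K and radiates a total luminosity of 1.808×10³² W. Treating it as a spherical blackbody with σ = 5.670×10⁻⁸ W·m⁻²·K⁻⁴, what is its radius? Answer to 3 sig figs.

R ≈ 9.97×10⁹ m

L = 4πR²σT⁴ ⇒ R = √(L/(4πσT⁴)).
σT⁴ = 1.44862×10¹¹ W/m², so R = √(1.808×10³²/(4π×1.44862×10¹¹)) = 9.97×10⁹ m.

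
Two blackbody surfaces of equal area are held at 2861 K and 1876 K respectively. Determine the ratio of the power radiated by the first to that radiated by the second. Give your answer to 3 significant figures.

With equal areas, P₁/P₂ = (T₁/T₂)⁴ = (2861/1876)⁴ = 5.41.

P₁/P₂ ≈ 5.41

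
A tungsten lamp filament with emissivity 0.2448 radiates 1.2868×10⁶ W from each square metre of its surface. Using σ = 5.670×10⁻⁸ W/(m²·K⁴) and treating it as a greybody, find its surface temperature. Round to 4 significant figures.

I = εσT⁴, so T = (I/εσ)^(1/4) = (1.2868×10⁶/(0.2448×5.670×10⁻⁸))^(1/4) = 3103 K.

T ≈ 3103 K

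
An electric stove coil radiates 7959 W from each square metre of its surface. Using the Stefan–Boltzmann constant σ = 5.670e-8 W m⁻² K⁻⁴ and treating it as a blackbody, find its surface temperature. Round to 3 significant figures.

T ≈ 612 K

I = σT⁴, so T = (I/σ)^(1/4) = (7959/(5.670×10⁻⁸))^(1/4) = 612 K.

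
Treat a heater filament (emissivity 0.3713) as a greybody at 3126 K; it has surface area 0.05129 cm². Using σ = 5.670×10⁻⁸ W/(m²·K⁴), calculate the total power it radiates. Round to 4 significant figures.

Area A = 0.05129 cm² = 5.129×10⁻⁶ m².
P = εσAT⁴ = 0.3713 × 5.670×10⁻⁸ × 5.129×10⁻⁶ × (3126)⁴ = 10.31 W.

P ≈ 10.31 W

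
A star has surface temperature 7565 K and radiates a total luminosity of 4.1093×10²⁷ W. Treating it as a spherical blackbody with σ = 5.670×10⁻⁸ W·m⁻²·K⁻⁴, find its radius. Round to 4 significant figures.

R ≈ 1.327×10⁹ m

L = 4πR²σT⁴ ⇒ R = √(L/(4πσT⁴)).
σT⁴ = 1.85703×10⁸ W/m², so R = √(4.1093×10²⁷/(4π×1.85703×10⁸)) = 1.327×10⁹ m.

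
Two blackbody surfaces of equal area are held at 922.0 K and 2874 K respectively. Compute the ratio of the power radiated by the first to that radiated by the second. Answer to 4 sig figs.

P₁/P₂ ≈ 0.01059

With equal areas, P₁/P₂ = (T₁/T₂)⁴ = (922.0/2874)⁴ = 0.01059.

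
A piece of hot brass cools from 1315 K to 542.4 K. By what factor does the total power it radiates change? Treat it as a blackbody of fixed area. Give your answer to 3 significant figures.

P₂/P₁ ≈ 0.0289

P ∝ T⁴, so P₂/P₁ = (T₂/T₁)⁴ = (542.4/1315)⁴ = (0.412471)⁴ = 0.0289.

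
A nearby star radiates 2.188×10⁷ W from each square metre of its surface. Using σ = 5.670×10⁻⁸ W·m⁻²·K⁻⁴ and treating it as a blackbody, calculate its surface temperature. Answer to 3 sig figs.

T ≈ 4.43×10³ K

I = σT⁴, so T = (I/σ)^(1/4) = (2.188×10⁷/(5.670×10⁻⁸))^(1/4) = 4.43×10³ K.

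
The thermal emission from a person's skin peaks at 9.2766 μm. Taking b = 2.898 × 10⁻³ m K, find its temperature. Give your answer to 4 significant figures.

T ≈ 312.4 K

Wien's law gives T = b/λ_max = (2.898×10⁻³ m·K)/(9.2766×10⁻⁶ m) = 312.4 K.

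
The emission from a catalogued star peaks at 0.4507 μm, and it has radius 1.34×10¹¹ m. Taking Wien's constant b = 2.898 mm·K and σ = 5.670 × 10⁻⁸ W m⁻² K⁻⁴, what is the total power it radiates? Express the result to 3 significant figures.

Wien's law: T = b/λ_max = 2.898×10⁻³/4.507×10⁻⁷ = 6430.00 K.
Surface area A = 4πR² = 4π(1.34×10¹¹ m)² = 2.25642×10²³ m².
Then P = σAT⁴ = 5.670×10⁻⁸×2.25642×10²³×(6430.00)⁴ = 2.19×10³¹ W.

P ≈ 2.19×10³¹ W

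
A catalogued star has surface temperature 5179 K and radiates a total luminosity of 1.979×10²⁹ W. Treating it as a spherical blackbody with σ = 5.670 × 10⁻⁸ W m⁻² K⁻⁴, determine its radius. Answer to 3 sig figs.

R ≈ 1.96×10¹⁰ m

L = 4πR²σT⁴ ⇒ R = √(L/(4πσT⁴)).
σT⁴ = 4.07912×10⁷ W/m², so R = √(1.979×10²⁹/(4π×4.07912×10⁷)) = 1.96×10¹⁰ m.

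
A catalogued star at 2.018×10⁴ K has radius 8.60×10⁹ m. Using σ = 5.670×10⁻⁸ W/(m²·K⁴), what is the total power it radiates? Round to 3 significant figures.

Surface area A = 4πR² = 4π(8.60×10⁹ m)² = 9.29409×10²⁰ m².
P = σAT⁴ = 5.670×10⁻⁸ × 9.29409×10²⁰ × (2.018×10⁴)⁴ = 8.74×10³⁰ W.

P ≈ 8.74×10³⁰ W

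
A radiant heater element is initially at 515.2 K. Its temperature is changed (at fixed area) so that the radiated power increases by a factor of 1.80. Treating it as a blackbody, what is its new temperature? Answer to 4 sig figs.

P ∝ T⁴, so T₂/T₁ = (P₂/P₁)^(1/4) = (1.80)^(1/4) = 1.15829.
T₂ = 515.2 × 1.15829 = 596.8 K.

T₂ ≈ 596.8 K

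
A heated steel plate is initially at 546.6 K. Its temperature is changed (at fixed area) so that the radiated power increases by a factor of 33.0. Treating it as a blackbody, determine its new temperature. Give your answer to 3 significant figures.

T₂ ≈ 1.31×10³ K

P ∝ T⁴, so T₂/T₁ = (P₂/P₁)^(1/4) = (33.0)^(1/4) = 2.39678.
T₂ = 546.6 × 2.39678 = 1.31×10³ K.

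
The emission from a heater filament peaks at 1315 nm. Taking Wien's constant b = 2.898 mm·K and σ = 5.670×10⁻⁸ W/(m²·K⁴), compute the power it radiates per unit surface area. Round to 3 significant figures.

I ≈ 1.34×10⁶ W/m²

Wien's law: T = b/λ_max = 2.898×10⁻³/1.315×10⁻⁶ = 2203.80 K.
Then I = σT⁴ = 5.670×10⁻⁸×(2203.80)⁴ = 1.34×10⁶ W/m².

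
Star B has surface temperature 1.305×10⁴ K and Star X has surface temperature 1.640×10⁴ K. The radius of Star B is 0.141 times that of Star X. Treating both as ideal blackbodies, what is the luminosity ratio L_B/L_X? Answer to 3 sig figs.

L_B/L_X ≈ 7.97×10⁻³

L ∝ R²T⁴, so L_B/L_X = (R_B/R_X)²(T_B/T_X)⁴ = (0.141)² × (1.305×10⁴/1.640×10⁴)⁴ = 0.019881 × 0.400928 = 7.97×10⁻³.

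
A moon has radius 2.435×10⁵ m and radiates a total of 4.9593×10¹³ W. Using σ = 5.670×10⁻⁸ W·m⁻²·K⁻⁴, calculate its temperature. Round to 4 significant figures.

T ≈ 185.1 K

Surface area A = 4πR² = 4π(2.435×10⁵ m)² = 7.45088×10¹¹ m².
P = σAT⁴ ⇒ T = (P/(σA))^(1/4) = (4.9593×10¹³/(5.670×10⁻⁸×7.45088×10¹¹))^(1/4) = 185.1 K.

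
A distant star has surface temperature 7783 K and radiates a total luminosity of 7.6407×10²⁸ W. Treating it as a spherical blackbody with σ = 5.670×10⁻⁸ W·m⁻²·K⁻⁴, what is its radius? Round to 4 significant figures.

R ≈ 5.406×10⁹ m

L = 4πR²σT⁴ ⇒ R = √(L/(4πσT⁴)).
σT⁴ = 2.08052×10⁸ W/m², so R = √(7.6407×10²⁸/(4π×2.08052×10⁸)) = 5.406×10⁹ m.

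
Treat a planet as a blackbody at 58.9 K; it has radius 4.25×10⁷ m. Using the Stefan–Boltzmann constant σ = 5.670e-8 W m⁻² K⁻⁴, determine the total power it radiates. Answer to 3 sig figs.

P ≈ 1.55×10¹⁶ W

Surface area A = 4πR² = 4π(4.25×10⁷ m)² = 2.26980×10¹⁶ m².
P = σAT⁴ = 5.670×10⁻⁸ × 2.26980×10¹⁶ × (58.9)⁴ = 1.55×10¹⁶ W.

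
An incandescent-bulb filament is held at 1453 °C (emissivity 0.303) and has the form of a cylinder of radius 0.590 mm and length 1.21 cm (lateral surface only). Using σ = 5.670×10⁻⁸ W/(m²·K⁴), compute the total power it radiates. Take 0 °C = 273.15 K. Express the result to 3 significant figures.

T = 1453 °C + 273.15 = 1726.15 K.
Lateral area A = 2πrL = 2π×5.90×10⁻⁴×0.0121 = 4.48557×10⁻⁵ m².
P = εσAT⁴ = 0.303 × 5.670×10⁻⁸ × 4.48557×10⁻⁵ × (1726.15)⁴ = 6.84 W.

P ≈ 6.84 W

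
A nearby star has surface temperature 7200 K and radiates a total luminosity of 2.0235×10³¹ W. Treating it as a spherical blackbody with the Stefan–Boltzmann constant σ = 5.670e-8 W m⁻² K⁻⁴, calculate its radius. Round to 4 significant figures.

L = 4πR²σT⁴ ⇒ R = √(L/(4πσT⁴)).
σT⁴ = 1.52375×10⁸ W/m², so R = √(2.0235×10³¹/(4π×1.52375×10⁸)) = 1.028×10¹¹ m.

R ≈ 1.028×10¹¹ m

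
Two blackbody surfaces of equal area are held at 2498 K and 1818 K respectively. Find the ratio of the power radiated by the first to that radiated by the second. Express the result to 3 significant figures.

With equal areas, P₁/P₂ = (T₁/T₂)⁴ = (2498/1818)⁴ = 3.56.

P₁/P₂ ≈ 3.56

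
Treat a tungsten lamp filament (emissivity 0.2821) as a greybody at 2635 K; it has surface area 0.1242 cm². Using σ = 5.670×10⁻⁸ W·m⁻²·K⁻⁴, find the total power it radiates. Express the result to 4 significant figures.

Area A = 0.1242 cm² = 1.242×10⁻⁵ m².
P = εσAT⁴ = 0.2821 × 5.670×10⁻⁸ × 1.242×10⁻⁵ × (2635)⁴ = 9.577 W.

P ≈ 9.577 W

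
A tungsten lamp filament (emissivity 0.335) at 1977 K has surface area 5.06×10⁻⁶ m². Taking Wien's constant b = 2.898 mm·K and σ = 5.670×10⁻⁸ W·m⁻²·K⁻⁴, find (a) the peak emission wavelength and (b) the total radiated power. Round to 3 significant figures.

(a) λ_max = b/T = 2.898×10⁻³/1977 = 1.466×10⁻⁶ m = 1.47×10³ nm.
Area A = 5.06×10⁻⁶ m².
(b) P = εσAT⁴ = 0.335×5.670×10⁻⁸×5.06×10⁻⁶×(1977)⁴ = 1.47 W.

λ_max ≈ 1.47×10³ nm; P ≈ 1.47 W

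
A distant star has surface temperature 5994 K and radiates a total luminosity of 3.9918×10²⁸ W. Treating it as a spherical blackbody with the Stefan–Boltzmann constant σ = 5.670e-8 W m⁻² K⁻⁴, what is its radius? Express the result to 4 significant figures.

L = 4πR²σT⁴ ⇒ R = √(L/(4πσT⁴)).
σT⁴ = 7.31897×10⁷ W/m², so R = √(3.9918×10²⁸/(4π×7.31897×10⁷)) = 6.588×10⁹ m.

R ≈ 6.588×10⁹ m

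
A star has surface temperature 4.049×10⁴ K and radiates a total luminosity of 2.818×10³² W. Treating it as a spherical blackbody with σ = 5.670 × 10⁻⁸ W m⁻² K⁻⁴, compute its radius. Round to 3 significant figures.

L = 4πR²σT⁴ ⇒ R = √(L/(4πσT⁴)).
σT⁴ = 1.52396×10¹¹ W/m², so R = √(2.818×10³²/(4π×1.52396×10¹¹)) = 1.21×10¹⁰ m.

R ≈ 1.21×10¹⁰ m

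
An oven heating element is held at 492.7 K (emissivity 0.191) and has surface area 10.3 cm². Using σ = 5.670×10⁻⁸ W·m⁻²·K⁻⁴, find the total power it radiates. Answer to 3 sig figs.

Area A = 10.3 cm² = 1.03×10⁻³ m².
P = εσAT⁴ = 0.191 × 5.670×10⁻⁸ × 1.03×10⁻³ × (492.7)⁴ = 0.657 W.

P ≈ 0.657 W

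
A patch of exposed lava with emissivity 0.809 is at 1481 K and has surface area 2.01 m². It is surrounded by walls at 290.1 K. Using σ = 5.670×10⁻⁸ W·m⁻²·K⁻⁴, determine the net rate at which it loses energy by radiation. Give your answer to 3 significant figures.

Net loss ≈ 4.43×10⁵ W

Area A = 2.01 m².
Net radiated power P_net = εσA(T⁴ − T₀⁴) = 0.809×5.670×10⁻⁸×2.01×(1481⁴ − 290.1⁴).
T⁴ − T₀⁴ = 4.81083×10¹² − 7.08257×10⁹ = 4.80375×10¹² K⁴, so P_net = 4.43×10⁵ W.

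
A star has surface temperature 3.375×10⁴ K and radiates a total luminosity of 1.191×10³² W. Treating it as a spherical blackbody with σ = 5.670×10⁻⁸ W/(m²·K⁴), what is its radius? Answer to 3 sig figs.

L = 4πR²σT⁴ ⇒ R = √(L/(4πσT⁴)).
σT⁴ = 7.35662×10¹⁰ W/m², so R = √(1.191×10³²/(4π×7.35662×10¹⁰)) = 1.14×10¹⁰ m.

R ≈ 1.14×10¹⁰ m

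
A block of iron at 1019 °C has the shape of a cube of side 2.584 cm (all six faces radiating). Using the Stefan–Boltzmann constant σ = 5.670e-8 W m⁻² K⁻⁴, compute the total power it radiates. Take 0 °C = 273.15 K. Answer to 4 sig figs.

T = 1019 °C + 273.15 = 1292.15 K.
Area A = 6s² = 6×(0.02584 m)² = 4.00623×10⁻³ m².
P = σAT⁴ = 5.670×10⁻⁸ × 4.00623×10⁻³ × (1292.15)⁴ = 633.2 W.

P ≈ 633.2 W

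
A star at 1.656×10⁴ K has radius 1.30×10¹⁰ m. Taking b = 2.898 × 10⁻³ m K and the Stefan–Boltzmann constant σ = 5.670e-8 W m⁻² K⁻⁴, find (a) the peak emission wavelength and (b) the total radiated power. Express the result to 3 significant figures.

λ_max ≈ 175 nm; P ≈ 9.06×10³⁰ W

(a) λ_max = b/T = 2.898×10⁻³/1.656×10⁴ = 1.750×10⁻⁷ m = 175 nm.
Surface area A = 4πR² = 4π(1.30×10¹⁰ m)² = 2.12372×10²¹ m².
(b) P = σAT⁴ = 5.670×10⁻⁸×2.12372×10²¹×(1.656×10⁴)⁴ = 9.06×10³⁰ W.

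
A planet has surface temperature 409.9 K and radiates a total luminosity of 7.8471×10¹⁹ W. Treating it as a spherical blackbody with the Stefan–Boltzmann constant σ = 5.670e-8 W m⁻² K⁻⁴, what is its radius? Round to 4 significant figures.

R ≈ 6.246×10⁷ m

L = 4πR²σT⁴ ⇒ R = √(L/(4πσT⁴)).
σT⁴ = 1600.64 W/m², so R = √(7.8471×10¹⁹/(4π×1600.64)) = 6.246×10⁷ m.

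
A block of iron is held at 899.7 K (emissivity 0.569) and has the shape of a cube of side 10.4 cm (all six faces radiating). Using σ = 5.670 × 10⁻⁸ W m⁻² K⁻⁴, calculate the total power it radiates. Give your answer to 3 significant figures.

Area A = 6s² = 6×(0.104 m)² = 0.064896 m².
P = εσAT⁴ = 0.569 × 5.670×10⁻⁸ × 0.064896 × (899.7)⁴ = 1.37×10³ W.

P ≈ 1.37×10³ W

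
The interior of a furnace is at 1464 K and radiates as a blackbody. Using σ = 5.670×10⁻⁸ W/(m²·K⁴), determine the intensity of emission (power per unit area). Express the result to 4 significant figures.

Stefan–Boltzmann: I = σT⁴ = 5.670×10⁻⁸ × (1464)⁴ = 2.605×10⁵ W/m².

I ≈ 2.605×10⁵ W/m²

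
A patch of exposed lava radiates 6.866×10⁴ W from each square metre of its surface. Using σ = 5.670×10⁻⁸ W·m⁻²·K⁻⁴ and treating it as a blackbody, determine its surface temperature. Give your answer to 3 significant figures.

I = σT⁴, so T = (I/σ)^(1/4) = (6.866×10⁴/(5.670×10⁻⁸))^(1/4) = 1.05×10³ K.

T ≈ 1.05×10³ K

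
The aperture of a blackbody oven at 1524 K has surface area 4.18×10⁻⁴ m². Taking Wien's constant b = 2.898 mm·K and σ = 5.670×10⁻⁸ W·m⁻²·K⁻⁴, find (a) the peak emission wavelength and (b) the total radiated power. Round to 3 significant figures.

(a) λ_max = b/T = 2.898×10⁻³/1524 = 1.902×10⁻⁶ m = 1.90 μm.
Area A = 4.18×10⁻⁴ m².
(b) P = σAT⁴ = 5.670×10⁻⁸×4.18×10⁻⁴×(1524)⁴ = 128 W.

λ_max ≈ 1.90 μm; P ≈ 128 W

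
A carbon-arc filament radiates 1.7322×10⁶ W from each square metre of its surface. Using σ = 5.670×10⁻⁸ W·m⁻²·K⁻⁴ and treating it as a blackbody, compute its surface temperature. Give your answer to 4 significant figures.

T ≈ 2351 K

I = σT⁴, so T = (I/σ)^(1/4) = (1.7322×10⁶/(5.670×10⁻⁸))^(1/4) = 2351 K.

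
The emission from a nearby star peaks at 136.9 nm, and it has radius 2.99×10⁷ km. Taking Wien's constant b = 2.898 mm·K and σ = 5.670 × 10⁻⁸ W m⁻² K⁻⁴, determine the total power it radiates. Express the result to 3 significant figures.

Wien's law: T = b/λ_max = 2.898×10⁻³/1.369×10⁻⁷ = 21168.7 K.
Surface area A = 4πR² = 4π(2.99×10¹⁰ m)² = 1.12345×10²² m².
Then P = σAT⁴ = 5.670×10⁻⁸×1.12345×10²²×(21168.7)⁴ = 1.28×10³² W.

P ≈ 1.28×10³² W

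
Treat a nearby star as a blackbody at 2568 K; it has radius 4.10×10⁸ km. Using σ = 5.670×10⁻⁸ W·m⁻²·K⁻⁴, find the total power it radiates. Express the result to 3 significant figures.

Surface area A = 4πR² = 4π(4.10×10¹¹ m)² = 2.11241×10²⁴ m².
P = σAT⁴ = 5.670×10⁻⁸ × 2.11241×10²⁴ × (2568)⁴ = 5.21×10³⁰ W.

P ≈ 5.21×10³⁰ W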